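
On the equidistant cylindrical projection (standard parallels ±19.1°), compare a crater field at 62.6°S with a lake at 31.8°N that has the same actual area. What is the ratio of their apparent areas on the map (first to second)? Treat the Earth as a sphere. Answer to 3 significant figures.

1.85

With standard parallel φ₀ = 19.1°, the equirectangular projection gives x = Rλ cos φ₀, y = Rφ, so h = 1 and k = cos 19.1° / cos φ.
Areal scale at 62.6°: h·k = 1.000 × 2.053 = 2.053.
Areal scale at 31.8°: h·k = 1.000 × 1.112 = 1.112.
Ratio = 2.053/1.112 ≈ 1.85.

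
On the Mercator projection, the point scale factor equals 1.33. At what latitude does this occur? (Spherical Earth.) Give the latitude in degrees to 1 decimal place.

41.2°

Mercator scale is k = sec φ = 1/cos φ.
1/cos φ = 1.33  ⇒  cos φ = 0.7519  ⇒  φ = arccos(0.7519) ≈ 41.2°.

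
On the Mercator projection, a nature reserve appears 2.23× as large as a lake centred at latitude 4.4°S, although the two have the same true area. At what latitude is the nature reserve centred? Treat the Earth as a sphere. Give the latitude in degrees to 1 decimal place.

48.1°

Mercator areal scale is sec²φ, so apparent-area ratio = sec²φ₁ / sec²φ₂ = cos²φ₂ / cos²φ₁.
cos²φ₂ / cos²φ₁ = 2.23  ⇒  cos φ₁ = cos 4.4° / √2.23 = 0.9971/1.493 = 0.6677.
φ₁ = arccos(0.6677) ≈ 48.1°.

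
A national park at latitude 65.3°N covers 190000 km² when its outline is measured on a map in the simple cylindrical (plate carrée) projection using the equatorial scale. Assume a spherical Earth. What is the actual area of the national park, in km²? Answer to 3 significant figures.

79400 km²

Plate carrée maps x = Rλ, y = Rφ. The meridian scale is h = 1 and the parallel scale is k = 1/cos φ = sec φ.
Areal scale = h·k = 1 × sec φ; at 65.3°, h = 1.000, k = 2.393, so h·k = 2.393.
True area = apparent / (areal scale) = 190000 / 2.393 ≈ 79400 km².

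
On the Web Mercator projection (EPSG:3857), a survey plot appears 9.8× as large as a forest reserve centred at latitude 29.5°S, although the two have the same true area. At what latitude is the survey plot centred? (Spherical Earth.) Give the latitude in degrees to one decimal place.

For equal true areas on Mercator, apparent areas scale as sec²φ, so the ratio is cos²φ₂ / cos²φ₁.
cos²φ₂ / cos²φ₁ = 9.8  ⇒  cos φ₁ = cos 29.5° / √9.8 = 0.8704/3.130 = 0.2780.
φ₁ = arccos(0.2780) ≈ 73.9°.

73.9°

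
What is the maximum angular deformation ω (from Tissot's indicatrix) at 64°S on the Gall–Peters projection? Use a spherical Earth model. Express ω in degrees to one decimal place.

52.8°

Gall–Peters is a cylindrical equal-area projection with standard parallels at ±45°. A cylindrical equal-area projection with standard parallel φ₀ has meridian scale h = cos φ / cos φ₀ and parallel scale k = cos φ₀ / cos φ (so areas are preserved, h·k = 1).
At 64°: h = 0.6200, k = 1.613; principal scales a = 1.613, b = 0.6200.
sin(ω/2) = (a − b)/(a + b) = 0.9931/2.233 = 0.4447, so ω = 2 arcsin(0.4447) ≈ 52.8°.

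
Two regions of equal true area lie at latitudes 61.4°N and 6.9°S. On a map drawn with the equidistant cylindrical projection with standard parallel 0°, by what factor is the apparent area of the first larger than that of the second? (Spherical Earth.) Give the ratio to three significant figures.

2.07

In the plate carrée (x = Rλ, y = Rφ), meridians are true-scale (h = 1) and parallels are stretched by k = sec φ.
Areal scale at 61.4°: h·k = 1.000 × 2.089 = 2.089.
Areal scale at 6.9°: h·k = 1.000 × 1.007 = 1.007.
Ratio = 2.089/1.007 ≈ 2.07.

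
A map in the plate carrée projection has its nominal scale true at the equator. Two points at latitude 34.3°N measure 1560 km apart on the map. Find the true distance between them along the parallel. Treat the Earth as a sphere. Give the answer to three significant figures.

For the equirectangular projection with φ₀ = 0 (plate carrée), h = 1 along meridians and k = sec φ along parallels.
Along the parallel at 34.3°, map distances are exaggerated by k = sec 34.3° = 1.211.
True distance = 1560 / 1.211 = 1560 × cos 34.3° ≈ 1290 km.

1290 km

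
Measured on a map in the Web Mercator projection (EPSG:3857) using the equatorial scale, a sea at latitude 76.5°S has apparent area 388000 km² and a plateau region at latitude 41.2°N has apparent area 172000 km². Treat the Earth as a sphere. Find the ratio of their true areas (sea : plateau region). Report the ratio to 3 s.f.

On Mercator the areal scale is sec²φ, so true area = apparent × cos²φ.
True area of sea: 388000 × cos²(76.5°) = 388000 × 0.05450 = 21140 km².
True area of plateau region: 172000 × cos²(41.2°) = 172000 × 0.5661 = 97370 km².
Ratio = 21140 / 97370 ≈ 0.217.

0.217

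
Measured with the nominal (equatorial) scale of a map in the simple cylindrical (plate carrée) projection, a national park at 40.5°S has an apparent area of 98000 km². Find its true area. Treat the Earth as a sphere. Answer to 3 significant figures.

74500 km²

For the equirectangular projection with φ₀ = 0 (plate carrée), h = 1 along meridians and k = sec φ along parallels.
Areal scale = h·k = 1 × sec φ; at 40.5°, h = 1.000, k = 1.315, so h·k = 1.315.
True area = apparent / (areal scale) = 98000 / 1.315 ≈ 74500 km².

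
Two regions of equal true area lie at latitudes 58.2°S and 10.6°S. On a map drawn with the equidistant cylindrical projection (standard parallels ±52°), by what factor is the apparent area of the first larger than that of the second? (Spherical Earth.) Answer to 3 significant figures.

The equidistant cylindrical projection with φ₀ = 52° has h = 1 (meridians true) and k = cos φ₀ / cos φ along parallels.
Areal scale at 58.2°: h·k = 1.000 × 1.168 = 1.168.
Areal scale at 10.6°: h·k = 1.000 × 0.6263 = 0.6263.
Ratio = 1.168/0.6263 ≈ 1.87.

1.87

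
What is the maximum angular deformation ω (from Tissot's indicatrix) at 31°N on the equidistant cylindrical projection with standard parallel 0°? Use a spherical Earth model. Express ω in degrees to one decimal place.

For the equirectangular projection with φ₀ = 0 (plate carrée), h = 1 along meridians and k = sec φ along parallels.
At 31°: h = 1.000, k = 1.167; principal scales a = 1.167, b = 1.000.
sin(ω/2) = (a − b)/(a + b) = 0.1666/2.167 = 0.07691, so ω = 2 arcsin(0.07691) ≈ 8.8°.

8.8°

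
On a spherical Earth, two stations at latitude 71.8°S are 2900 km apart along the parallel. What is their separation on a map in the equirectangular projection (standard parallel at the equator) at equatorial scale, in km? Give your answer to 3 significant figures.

For the equirectangular projection with φ₀ = 0 (plate carrée), h = 1 along meridians and k = sec φ along parallels.
Along the parallel, k = sec 71.8° = 1/0.3123 = 3.202.
Map distance = 2900 × 3.202 ≈ 9280 km.

9280 km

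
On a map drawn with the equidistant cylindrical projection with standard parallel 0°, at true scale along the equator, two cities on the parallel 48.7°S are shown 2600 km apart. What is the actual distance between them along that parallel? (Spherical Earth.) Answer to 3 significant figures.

For the equirectangular projection with φ₀ = 0 (plate carrée), h = 1 along meridians and k = sec φ along parallels.
Along the parallel at 48.7°, map distances are exaggerated by k = sec 48.7° = 1.515.
True distance = 2600 / 1.515 = 2600 × cos 48.7° ≈ 1720 km.

1720 km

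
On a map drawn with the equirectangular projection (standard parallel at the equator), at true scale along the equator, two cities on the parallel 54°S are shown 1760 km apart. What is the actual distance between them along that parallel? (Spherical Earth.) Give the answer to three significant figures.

1030 km

In the plate carrée (x = Rλ, y = Rφ), meridians are true-scale (h = 1) and parallels are stretched by k = sec φ.
Along the parallel at 54°, map distances are exaggerated by k = sec 54° = 1.701.
True distance = 1760 / 1.701 = 1760 × cos 54° ≈ 1030 km.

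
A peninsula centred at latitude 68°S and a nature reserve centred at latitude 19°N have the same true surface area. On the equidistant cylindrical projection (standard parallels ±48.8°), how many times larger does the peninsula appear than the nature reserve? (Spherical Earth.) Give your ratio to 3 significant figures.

In the equirectangular projection with standard parallel φ₀ = 48.8° (x = Rλ cos φ₀, y = Rφ), meridians are true-scale (h = 1) and the parallel scale is k = cos φ₀ / cos φ.
Areal scale at 68°: h·k = 1.000 × 1.758 = 1.758.
Areal scale at 19°: h·k = 1.000 × 0.6966 = 0.6966.
Ratio = 1.758/0.6966 ≈ 2.52.

2.52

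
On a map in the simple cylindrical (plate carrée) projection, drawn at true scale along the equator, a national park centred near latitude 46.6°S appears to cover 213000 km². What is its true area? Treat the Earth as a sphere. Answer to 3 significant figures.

In the plate carrée (x = Rλ, y = Rφ), meridians are true-scale (h = 1) and parallels are stretched by k = sec φ.
Areal scale = h·k = 1 × sec φ; at 46.6°, h = 1.000, k = 1.455, so h·k = 1.455.
True area = apparent / (areal scale) = 213000 / 1.455 ≈ 146000 km².

146000 km²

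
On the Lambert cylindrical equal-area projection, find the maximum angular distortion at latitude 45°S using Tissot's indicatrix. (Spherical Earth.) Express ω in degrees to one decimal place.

The Lambert cylindrical equal-area projection is the cylindrical equal-area projection with its standard parallel at the equator (φ₀ = 0). A cylindrical equal-area projection with standard parallel φ₀ has meridian scale h = cos φ / cos φ₀ and parallel scale k = cos φ₀ / cos φ (so areas are preserved, h·k = 1).
At 45°: h = 0.7071, k = 1.414; principal scales a = 1.414, b = 0.7071.
sin(ω/2) = (a − b)/(a + b) = 0.7071/2.121 = 0.3333, so ω = 2 arcsin(0.3333) ≈ 38.9°.

38.9°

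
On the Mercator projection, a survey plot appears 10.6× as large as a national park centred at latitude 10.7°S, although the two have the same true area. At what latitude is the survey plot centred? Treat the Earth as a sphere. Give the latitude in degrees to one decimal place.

For equal true areas on Mercator, apparent areas scale as sec²φ, so the ratio is cos²φ₂ / cos²φ₁.
cos²φ₂ / cos²φ₁ = 10.6  ⇒  cos φ₁ = cos 10.7° / √10.6 = 0.9826/3.256 = 0.3018.
φ₁ = arccos(0.3018) ≈ 72.4°.

72.4°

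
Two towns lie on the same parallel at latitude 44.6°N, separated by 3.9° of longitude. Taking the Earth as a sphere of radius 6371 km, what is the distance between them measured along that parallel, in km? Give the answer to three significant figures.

309 km

Arc length along a parallel = R cos φ · Δλ (with Δλ in radians).
= 6371 × cos 44.6° × (3.9° × π/180) = 6371 × 0.7120 × 0.06807 ≈ 309 km.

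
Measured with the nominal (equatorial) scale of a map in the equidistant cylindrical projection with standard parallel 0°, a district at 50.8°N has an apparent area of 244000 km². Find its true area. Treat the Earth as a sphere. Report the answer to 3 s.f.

For the equirectangular projection with φ₀ = 0 (plate carrée), h = 1 along meridians and k = sec φ along parallels.
Areal scale = h·k = 1 × sec φ; at 50.8°, h = 1.000, k = 1.582, so h·k = 1.582.
True area = apparent / (areal scale) = 244000 / 1.582 ≈ 154000 km².

154000 km²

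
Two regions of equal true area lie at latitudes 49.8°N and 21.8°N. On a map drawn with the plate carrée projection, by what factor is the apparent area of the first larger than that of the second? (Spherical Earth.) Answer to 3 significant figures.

In the plate carrée (x = Rλ, y = Rφ), meridians are true-scale (h = 1) and parallels are stretched by k = sec φ.
Areal scale at 49.8°: h·k = 1.000 × 1.549 = 1.549.
Areal scale at 21.8°: h·k = 1.000 × 1.077 = 1.077.
Ratio = 1.549/1.077 ≈ 1.44.

1.44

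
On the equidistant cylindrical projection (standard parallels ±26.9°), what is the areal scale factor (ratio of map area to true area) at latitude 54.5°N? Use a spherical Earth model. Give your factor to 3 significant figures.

1.54

With standard parallel φ₀ = 26.9°, the equirectangular projection gives x = Rλ cos φ₀, y = Rφ, so h = 1 and k = cos 26.9° / cos φ.
Areal scale = h·k = 1 × cos φ₀ / cos φ; at 54.5°, h = 1.000, k = 1.536, so h·k = 1.536.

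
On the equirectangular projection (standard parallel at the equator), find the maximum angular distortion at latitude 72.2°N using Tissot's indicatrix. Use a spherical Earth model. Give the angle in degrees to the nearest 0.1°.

64.2°

For the equirectangular projection with φ₀ = 0 (plate carrée), h = 1 along meridians and k = sec φ along parallels.
At 72.2°: h = 1.000, k = 3.271; principal scales a = 3.271, b = 1.000.
sin(ω/2) = (a − b)/(a + b) = 2.271/4.271 = 0.5318, so ω = 2 arcsin(0.5318) ≈ 64.2°.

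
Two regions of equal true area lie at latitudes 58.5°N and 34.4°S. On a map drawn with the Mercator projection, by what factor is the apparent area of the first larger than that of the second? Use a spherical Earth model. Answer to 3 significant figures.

On Mercator, area is exaggerated by sec²φ = 1/cos²φ.
At 58.5°: sec²(58.5°) = 1/0.5225² = 3.663.
At 34.4°: sec²(34.4°) = 1/0.8251² = 1.469.
Ratio = 3.663/1.469 = cos²(34.4°)/cos²(58.5°) ≈ 2.49.

2.49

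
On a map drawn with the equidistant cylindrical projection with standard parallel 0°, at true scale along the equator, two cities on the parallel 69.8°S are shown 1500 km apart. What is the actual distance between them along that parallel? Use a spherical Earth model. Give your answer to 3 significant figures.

Plate carrée maps x = Rλ, y = Rφ. The meridian scale is h = 1 and the parallel scale is k = 1/cos φ = sec φ.
Along the parallel at 69.8°, map distances are exaggerated by k = sec 69.8° = 2.896.
True distance = 1500 / 2.896 = 1500 × cos 69.8° ≈ 518 km.

518 km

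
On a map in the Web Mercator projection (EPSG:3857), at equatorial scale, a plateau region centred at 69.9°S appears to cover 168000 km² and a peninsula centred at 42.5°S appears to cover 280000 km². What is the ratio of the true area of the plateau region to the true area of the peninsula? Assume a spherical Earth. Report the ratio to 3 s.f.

0.130

Mercator's areal exaggeration is sec²φ; hence true area = (apparent area) · cos²φ.
True area of plateau region: 168000 × cos²(69.9°) = 168000 × 0.1181 = 19840 km².
True area of peninsula: 280000 × cos²(42.5°) = 280000 × 0.5436 = 152200 km².
Ratio = 19840 / 152200 ≈ 0.130.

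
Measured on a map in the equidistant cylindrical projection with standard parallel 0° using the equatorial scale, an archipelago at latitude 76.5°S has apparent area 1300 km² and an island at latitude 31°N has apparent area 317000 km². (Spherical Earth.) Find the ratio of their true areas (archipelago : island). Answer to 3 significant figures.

0.00112

Plate carrée has h = 1 and k = sec φ, giving areal scale sec φ; true area = (apparent area) · cos φ.
True area of archipelago: 1300 × cos(76.5°) = 1300 × 0.2334 = 303.5 km².
True area of island: 317000 × cos(31°) = 317000 × 0.8572 = 271700 km².
Ratio = 303.5 / 271700 ≈ 0.00112.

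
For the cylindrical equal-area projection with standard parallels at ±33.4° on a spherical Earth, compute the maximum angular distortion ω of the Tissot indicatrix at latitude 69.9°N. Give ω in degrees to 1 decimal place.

For cylindrical equal-area with standard parallel φ₀, h = cos φ / cos φ₀ and k = cos φ₀ / cos φ, so h·k = 1.
At 69.9°: h = 0.4116, k = 2.429; principal scales a = 2.429, b = 0.4116.
sin(ω/2) = (a − b)/(a + b) = 2.018/2.841 = 0.7102, so ω = 2 arcsin(0.7102) ≈ 90.5°.

90.5°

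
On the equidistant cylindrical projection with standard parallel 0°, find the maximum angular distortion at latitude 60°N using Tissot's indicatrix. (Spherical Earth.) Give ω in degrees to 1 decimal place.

For the equirectangular projection with φ₀ = 0 (plate carrée), h = 1 along meridians and k = sec φ along parallels.
At 60°: h = 1.000, k = 2.000; principal scales a = 2.000, b = 1.000.
sin(ω/2) = (a − b)/(a + b) = 1.0000/3.000 = 0.3333, so ω = 2 arcsin(0.3333) ≈ 38.9°.

38.9°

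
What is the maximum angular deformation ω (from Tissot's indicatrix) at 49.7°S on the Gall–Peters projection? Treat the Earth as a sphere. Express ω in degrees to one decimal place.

10.2°

The Gall–Peters projection is cylindrical equal-area with φ₀ = 45°. A cylindrical equal-area projection with standard parallel φ₀ has meridian scale h = cos φ / cos φ₀ and parallel scale k = cos φ₀ / cos φ (so areas are preserved, h·k = 1).
At 49.7°: h = 0.9147, k = 1.093; principal scales a = 1.093, b = 0.9147.
sin(ω/2) = (a − b)/(a + b) = 0.1786/2.008 = 0.08892, so ω = 2 arcsin(0.08892) ≈ 10.2°.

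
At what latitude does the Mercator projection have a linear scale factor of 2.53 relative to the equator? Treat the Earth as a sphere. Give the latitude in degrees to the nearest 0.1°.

66.7°

Mercator scale is k = sec φ = 1/cos φ.
1/cos φ = 2.53  ⇒  cos φ = 0.3953  ⇒  φ = arccos(0.3953) ≈ 66.7°.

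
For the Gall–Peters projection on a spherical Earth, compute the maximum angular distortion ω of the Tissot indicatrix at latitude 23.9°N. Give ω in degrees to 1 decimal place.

29.1°

Gall–Peters is a cylindrical equal-area projection with standard parallels at ±45°. A cylindrical equal-area projection with standard parallel φ₀ has meridian scale h = cos φ / cos φ₀ and parallel scale k = cos φ₀ / cos φ (so areas are preserved, h·k = 1).
At 23.9°: h = 1.293, k = 0.7734; principal scales a = 1.293, b = 0.7734.
sin(ω/2) = (a − b)/(a + b) = 0.5195/2.066 = 0.2514, so ω = 2 arcsin(0.2514) ≈ 29.1°.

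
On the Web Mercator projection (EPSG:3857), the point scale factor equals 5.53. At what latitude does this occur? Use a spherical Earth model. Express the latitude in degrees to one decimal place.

Mercator scale is k = sec φ = 1/cos φ.
1/cos φ = 5.53  ⇒  cos φ = 0.1808  ⇒  φ = arccos(0.1808) ≈ 79.6°.

79.6°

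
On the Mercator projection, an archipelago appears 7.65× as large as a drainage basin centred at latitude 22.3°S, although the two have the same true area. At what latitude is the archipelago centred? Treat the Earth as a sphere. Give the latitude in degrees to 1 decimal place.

70.5°

On Mercator, (apparent₁)/(apparent₂) = sec²φ₁ / sec²φ₂ when true areas are equal.
cos²φ₂ / cos²φ₁ = 7.65  ⇒  cos φ₁ = cos 22.3° / √7.65 = 0.9252/2.766 = 0.3345.
φ₁ = arccos(0.3345) ≈ 70.5°.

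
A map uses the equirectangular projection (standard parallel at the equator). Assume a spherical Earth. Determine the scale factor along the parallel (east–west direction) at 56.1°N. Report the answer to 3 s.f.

Plate carrée maps x = Rλ, y = Rφ. The meridian scale is h = 1 and the parallel scale is k = 1/cos φ = sec φ.
k = 1/cos 56.1° = 1/0.5577 = 1.793.

1.79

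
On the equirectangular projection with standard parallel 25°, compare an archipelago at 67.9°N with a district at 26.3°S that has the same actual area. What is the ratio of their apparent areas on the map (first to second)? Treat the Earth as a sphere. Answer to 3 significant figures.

With standard parallel φ₀ = 25°, the equirectangular projection gives x = Rλ cos φ₀, y = Rφ, so h = 1 and k = cos 25° / cos φ.
Areal scale at 67.9°: h·k = 1.000 × 2.409 = 2.409.
Areal scale at 26.3°: h·k = 1.000 × 1.011 = 1.011.
Ratio = 2.409/1.011 ≈ 2.38.

2.38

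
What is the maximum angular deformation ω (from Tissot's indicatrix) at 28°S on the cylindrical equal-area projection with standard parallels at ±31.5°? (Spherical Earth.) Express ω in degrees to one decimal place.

A cylindrical equal-area projection with standard parallel φ₀ has meridian scale h = cos φ / cos φ₀ and parallel scale k = cos φ₀ / cos φ (so areas are preserved, h·k = 1).
At 28°: h = 1.036, k = 0.9657; principal scales a = 1.036, b = 0.9657.
sin(ω/2) = (a − b)/(a + b) = 0.06987/2.001 = 0.03491, so ω = 2 arcsin(0.03491) ≈ 4.0°.

4.0°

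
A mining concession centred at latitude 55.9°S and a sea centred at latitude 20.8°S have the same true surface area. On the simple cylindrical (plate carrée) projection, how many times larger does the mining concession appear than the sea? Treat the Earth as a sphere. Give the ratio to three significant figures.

1.67

For the equirectangular projection with φ₀ = 0 (plate carrée), h = 1 along meridians and k = sec φ along parallels.
Areal scale at 55.9°: h·k = 1.000 × 1.784 = 1.784.
Areal scale at 20.8°: h·k = 1.000 × 1.070 = 1.070.
Ratio = 1.784/1.070 ≈ 1.67.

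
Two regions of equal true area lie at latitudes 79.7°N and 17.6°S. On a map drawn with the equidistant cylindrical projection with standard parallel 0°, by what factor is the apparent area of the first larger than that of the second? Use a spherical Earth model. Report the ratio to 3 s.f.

For the equirectangular projection with φ₀ = 0 (plate carrée), h = 1 along meridians and k = sec φ along parallels.
Areal scale at 79.7°: h·k = 1.000 × 5.593 = 5.593.
Areal scale at 17.6°: h·k = 1.000 × 1.049 = 1.049.
Ratio = 5.593/1.049 ≈ 5.33.

5.33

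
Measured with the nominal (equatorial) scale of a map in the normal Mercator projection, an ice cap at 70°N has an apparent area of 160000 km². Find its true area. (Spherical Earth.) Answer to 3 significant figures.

18700 km²

For Mercator, h = k = sec φ (a conformal cylindrical projection has a single point scale, 1/cos φ).
Areal scale = k² = sec²φ = 1/cos²(70°) = 1/0.3420² = 8.549.
True area = apparent / (areal scale) = 160000 / 8.549 ≈ 18700 km².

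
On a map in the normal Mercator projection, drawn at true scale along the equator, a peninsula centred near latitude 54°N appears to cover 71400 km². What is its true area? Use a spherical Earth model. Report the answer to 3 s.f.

24700 km²

The Mercator projection is conformal; its linear scale factor is the same in every direction and equals sec φ = 1/cos φ.
Areal scale = k² = sec²φ = 1/cos²(54°) = 1/0.5878² = 2.894.
True area = apparent / (areal scale) = 71400 / 2.894 ≈ 24700 km².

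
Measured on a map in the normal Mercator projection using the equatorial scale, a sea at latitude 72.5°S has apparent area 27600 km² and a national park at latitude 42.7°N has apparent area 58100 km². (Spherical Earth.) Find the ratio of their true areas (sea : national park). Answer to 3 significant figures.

0.0795

On Mercator the areal scale is sec²φ, so true area = apparent × cos²φ.
True area of sea: 27600 × cos²(72.5°) = 27600 × 0.09042 = 2496 km².
True area of national park: 58100 × cos²(42.7°) = 58100 × 0.5401 = 31380 km².
Ratio = 2496 / 31380 ≈ 0.0795.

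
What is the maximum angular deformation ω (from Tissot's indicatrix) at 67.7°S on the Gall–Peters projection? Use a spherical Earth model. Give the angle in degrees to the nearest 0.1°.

67.1°

Gall–Peters is a cylindrical equal-area projection with standard parallels at ±45°. A cylindrical equal-area projection with standard parallel φ₀ has meridian scale h = cos φ / cos φ₀ and parallel scale k = cos φ₀ / cos φ (so areas are preserved, h·k = 1).
At 67.7°: h = 0.5366, k = 1.863; principal scales a = 1.863, b = 0.5366.
sin(ω/2) = (a − b)/(a + b) = 1.327/2.400 = 0.5528, so ω = 2 arcsin(0.5528) ≈ 67.1°.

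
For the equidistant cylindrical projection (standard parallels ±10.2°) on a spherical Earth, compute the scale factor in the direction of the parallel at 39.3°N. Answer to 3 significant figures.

The equidistant cylindrical projection with φ₀ = 10.2° has h = 1 (meridians true) and k = cos φ₀ / cos φ along parallels.
k = cos 10.2° / cos 39.3° = 0.9842/0.7738 = 1.272.

1.27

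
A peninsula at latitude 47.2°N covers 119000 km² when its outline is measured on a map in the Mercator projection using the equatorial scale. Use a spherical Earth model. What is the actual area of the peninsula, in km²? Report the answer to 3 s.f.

54900 km²

The Mercator projection is conformal; its linear scale factor is the same in every direction and equals sec φ = 1/cos φ.
Areal scale = k² = sec²φ = 1/cos²(47.2°) = 1/0.6794² = 2.166.
True area = apparent / (areal scale) = 119000 / 2.166 ≈ 54900 km².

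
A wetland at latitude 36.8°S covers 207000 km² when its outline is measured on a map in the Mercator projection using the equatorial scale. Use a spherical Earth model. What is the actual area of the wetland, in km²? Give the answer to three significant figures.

133000 km²

For Mercator, h = k = sec φ (a conformal cylindrical projection has a single point scale, 1/cos φ).
Areal scale = k² = sec²φ = 1/cos²(36.8°) = 1/0.8007² = 1.560.
True area = apparent / (areal scale) = 207000 / 1.560 ≈ 133000 km².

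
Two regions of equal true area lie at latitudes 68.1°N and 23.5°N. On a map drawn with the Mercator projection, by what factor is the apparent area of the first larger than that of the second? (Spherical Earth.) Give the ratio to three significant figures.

6.05

On Mercator, area is exaggerated by sec²φ = 1/cos²φ.
At 68.1°: sec²(68.1°) = 1/0.3730² = 7.188.
At 23.5°: sec²(23.5°) = 1/0.9171² = 1.189.
Ratio = 7.188/1.189 = cos²(23.5°)/cos²(68.1°) ≈ 6.05.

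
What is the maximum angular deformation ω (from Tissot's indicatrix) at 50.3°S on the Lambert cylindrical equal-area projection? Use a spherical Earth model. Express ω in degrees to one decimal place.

The Lambert cylindrical equal-area projection is the cylindrical equal-area projection with its standard parallel at the equator (φ₀ = 0). A cylindrical equal-area projection with standard parallel φ₀ has meridian scale h = cos φ / cos φ₀ and parallel scale k = cos φ₀ / cos φ (so areas are preserved, h·k = 1).
At 50.3°: h = 0.6388, k = 1.566; principal scales a = 1.566, b = 0.6388.
sin(ω/2) = (a − b)/(a + b) = 0.9267/2.204 = 0.4204, so ω = 2 arcsin(0.4204) ≈ 49.7°.

49.7°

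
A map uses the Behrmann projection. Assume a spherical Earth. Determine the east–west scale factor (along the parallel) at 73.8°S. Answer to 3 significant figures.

Behrmann is a cylindrical equal-area projection with standard parallels at ±30°. For cylindrical equal-area with standard parallel φ₀, h = cos φ / cos φ₀ and k = cos φ₀ / cos φ, so h·k = 1.
k = cos 30° / cos 73.8° = 0.8660/0.2790 = 3.104.

3.10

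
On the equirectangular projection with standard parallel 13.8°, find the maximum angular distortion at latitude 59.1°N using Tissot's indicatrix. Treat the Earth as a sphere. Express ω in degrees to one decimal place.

With standard parallel φ₀ = 13.8°, the equirectangular projection gives x = Rλ cos φ₀, y = Rφ, so h = 1 and k = cos 13.8° / cos φ.
At 59.1°: h = 1.000, k = 1.891; principal scales a = 1.891, b = 1.000.
sin(ω/2) = (a − b)/(a + b) = 0.8911/2.891 = 0.3082, so ω = 2 arcsin(0.3082) ≈ 35.9°.

35.9°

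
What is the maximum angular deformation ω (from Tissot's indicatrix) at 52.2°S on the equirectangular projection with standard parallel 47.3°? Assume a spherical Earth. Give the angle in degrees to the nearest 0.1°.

The equidistant cylindrical projection with φ₀ = 47.3° has h = 1 (meridians true) and k = cos φ₀ / cos φ along parallels.
At 52.2°: h = 1.000, k = 1.106; principal scales a = 1.106, b = 1.000.
sin(ω/2) = (a − b)/(a + b) = 0.1065/2.106 = 0.05054, so ω = 2 arcsin(0.05054) ≈ 5.8°.

5.8°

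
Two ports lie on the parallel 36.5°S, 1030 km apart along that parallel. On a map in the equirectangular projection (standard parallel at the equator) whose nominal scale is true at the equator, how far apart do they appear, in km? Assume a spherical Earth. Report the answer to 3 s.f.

1280 km

For the equirectangular projection with φ₀ = 0 (plate carrée), h = 1 along meridians and k = sec φ along parallels.
Along the parallel, k = sec 36.5° = 1/0.8039 = 1.244.
Map distance = 1030 × 1.244 ≈ 1280 km.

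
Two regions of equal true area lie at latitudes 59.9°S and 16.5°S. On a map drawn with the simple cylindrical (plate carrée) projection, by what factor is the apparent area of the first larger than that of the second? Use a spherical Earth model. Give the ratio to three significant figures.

1.91

For the equirectangular projection with φ₀ = 0 (plate carrée), h = 1 along meridians and k = sec φ along parallels.
Areal scale at 59.9°: h·k = 1.000 × 1.994 = 1.994.
Areal scale at 16.5°: h·k = 1.000 × 1.043 = 1.043.
Ratio = 1.994/1.043 ≈ 1.91.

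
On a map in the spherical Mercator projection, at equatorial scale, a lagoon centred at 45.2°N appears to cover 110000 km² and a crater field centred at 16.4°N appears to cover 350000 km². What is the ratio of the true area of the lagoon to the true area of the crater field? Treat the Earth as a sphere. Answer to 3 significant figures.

Mercator's areal exaggeration is sec²φ; hence true area = (apparent area) · cos²φ.
True area of lagoon: 110000 × cos²(45.2°) = 110000 × 0.4965 = 54620 km².
True area of crater field: 350000 × cos²(16.4°) = 350000 × 0.9203 = 322100 km².
Ratio = 54620 / 322100 ≈ 0.170.

0.170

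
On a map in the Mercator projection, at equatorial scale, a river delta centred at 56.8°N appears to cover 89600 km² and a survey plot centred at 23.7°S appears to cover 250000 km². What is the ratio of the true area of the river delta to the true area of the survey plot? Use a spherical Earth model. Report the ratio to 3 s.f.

Since Mercator area scale is 1/cos²φ, the true area equals the apparent area multiplied by cos²φ.
True area of river delta: 89600 × cos²(56.8°) = 89600 × 0.2998 = 26860 km².
True area of survey plot: 250000 × cos²(23.7°) = 250000 × 0.8384 = 209600 km².
Ratio = 26860 / 209600 ≈ 0.128.

0.128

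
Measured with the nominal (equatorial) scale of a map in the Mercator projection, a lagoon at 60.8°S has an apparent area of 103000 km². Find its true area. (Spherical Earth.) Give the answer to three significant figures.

The Mercator projection is conformal; its linear scale factor is the same in every direction and equals sec φ = 1/cos φ.
Areal scale = k² = sec²φ = 1/cos²(60.8°) = 1/0.4879² = 4.202.
True area = apparent / (areal scale) = 103000 / 4.202 ≈ 24500 km².

24500 km²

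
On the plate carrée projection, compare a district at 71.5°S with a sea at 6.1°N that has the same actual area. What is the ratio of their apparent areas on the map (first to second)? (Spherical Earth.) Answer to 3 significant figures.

Plate carrée maps x = Rλ, y = Rφ. The meridian scale is h = 1 and the parallel scale is k = 1/cos φ = sec φ.
Areal scale at 71.5°: h·k = 1.000 × 3.152 = 3.152.
Areal scale at 6.1°: h·k = 1.000 × 1.006 = 1.006.
Ratio = 3.152/1.006 ≈ 3.13.

3.13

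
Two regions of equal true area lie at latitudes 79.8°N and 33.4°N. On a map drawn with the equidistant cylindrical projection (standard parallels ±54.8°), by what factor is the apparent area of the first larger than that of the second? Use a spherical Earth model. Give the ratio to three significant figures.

The equidistant cylindrical projection with φ₀ = 54.8° has h = 1 (meridians true) and k = cos φ₀ / cos φ along parallels.
Areal scale at 79.8°: h·k = 1.000 × 3.255 = 3.255.
Areal scale at 33.4°: h·k = 1.000 × 0.6905 = 0.6905.
Ratio = 3.255/0.6905 ≈ 4.71.

4.71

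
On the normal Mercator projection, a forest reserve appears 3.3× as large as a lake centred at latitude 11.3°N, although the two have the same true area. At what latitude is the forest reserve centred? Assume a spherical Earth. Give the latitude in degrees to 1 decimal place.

57.3°

On Mercator, (apparent₁)/(apparent₂) = sec²φ₁ / sec²φ₂ when true areas are equal.
cos²φ₂ / cos²φ₁ = 3.3  ⇒  cos φ₁ = cos 11.3° / √3.3 = 0.9806/1.817 = 0.5398.
φ₁ = arccos(0.5398) ≈ 57.3°.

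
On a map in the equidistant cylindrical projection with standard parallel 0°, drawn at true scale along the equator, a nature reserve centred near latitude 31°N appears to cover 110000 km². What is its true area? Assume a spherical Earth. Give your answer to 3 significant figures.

94300 km²

For the equirectangular projection with φ₀ = 0 (plate carrée), h = 1 along meridians and k = sec φ along parallels.
Areal scale = h·k = 1 × sec φ; at 31°, h = 1.000, k = 1.167, so h·k = 1.167.
True area = apparent / (areal scale) = 110000 / 1.167 ≈ 94300 km².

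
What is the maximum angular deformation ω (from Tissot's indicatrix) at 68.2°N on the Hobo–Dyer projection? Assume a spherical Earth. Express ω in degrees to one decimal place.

79.7°

The Hobo–Dyer projection is cylindrical equal-area with φ₀ = 37.5°. For cylindrical equal-area with standard parallel φ₀, h = cos φ / cos φ₀ and k = cos φ₀ / cos φ, so h·k = 1.
At 68.2°: h = 0.4681, k = 2.136; principal scales a = 2.136, b = 0.4681.
sin(ω/2) = (a − b)/(a + b) = 1.668/2.604 = 0.6405, so ω = 2 arcsin(0.6405) ≈ 79.7°.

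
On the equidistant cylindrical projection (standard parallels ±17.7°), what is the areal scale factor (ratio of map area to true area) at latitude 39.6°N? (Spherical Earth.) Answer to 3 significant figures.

1.24

The equidistant cylindrical projection with φ₀ = 17.7° has h = 1 (meridians true) and k = cos φ₀ / cos φ along parallels.
Areal scale = h·k = 1 × cos φ₀ / cos φ; at 39.6°, h = 1.000, k = 1.236, so h·k = 1.236.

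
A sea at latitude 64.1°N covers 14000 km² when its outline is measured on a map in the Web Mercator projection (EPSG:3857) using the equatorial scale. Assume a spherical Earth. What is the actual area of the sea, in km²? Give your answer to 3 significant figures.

2670 km²

Mercator is conformal, so the point scale is isotropic: h = k = sec φ = 1/cos φ.
Areal scale = k² = sec²φ = 1/cos²(64.1°) = 1/0.4368² = 5.241.
True area = apparent / (areal scale) = 14000 / 5.241 ≈ 2670 km².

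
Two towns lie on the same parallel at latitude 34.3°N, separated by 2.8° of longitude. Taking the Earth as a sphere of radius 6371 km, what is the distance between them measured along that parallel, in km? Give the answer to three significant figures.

257 km

Arc length along a parallel = R cos φ · Δλ (with Δλ in radians).
= 6371 × cos 34.3° × (2.8° × π/180) = 6371 × 0.8261 × 0.04887 ≈ 257 km.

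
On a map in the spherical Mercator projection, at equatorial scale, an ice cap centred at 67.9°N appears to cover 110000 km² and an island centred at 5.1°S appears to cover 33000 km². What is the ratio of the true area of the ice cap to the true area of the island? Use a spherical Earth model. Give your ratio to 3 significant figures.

Mercator's areal exaggeration is sec²φ; hence true area = (apparent area) · cos²φ.
True area of ice cap: 110000 × cos²(67.9°) = 110000 × 0.1415 = 15570 km².
True area of island: 33000 × cos²(5.1°) = 33000 × 0.9921 = 32740 km².
Ratio = 15570 / 32740 ≈ 0.476.

0.476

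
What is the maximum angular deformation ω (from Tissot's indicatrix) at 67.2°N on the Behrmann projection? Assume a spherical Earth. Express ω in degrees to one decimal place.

The Behrmann projection is cylindrical equal-area with φ₀ = 30°. Cylindrical equal-area (φ₀ = 30°): h = cos φ / cos 30° along meridians, k = cos 30° / cos φ along parallels; h·k = 1.
At 67.2°: h = 0.4475, k = 2.235; principal scales a = 2.235, b = 0.4475.
sin(ω/2) = (a − b)/(a + b) = 1.787/2.682 = 0.6664, so ω = 2 arcsin(0.6664) ≈ 83.6°.

83.6°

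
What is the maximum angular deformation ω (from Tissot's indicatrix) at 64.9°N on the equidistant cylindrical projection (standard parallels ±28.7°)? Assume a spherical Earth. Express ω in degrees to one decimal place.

In the equirectangular projection with standard parallel φ₀ = 28.7° (x = Rλ cos φ₀, y = Rφ), meridians are true-scale (h = 1) and the parallel scale is k = cos φ₀ / cos φ.
At 64.9°: h = 1.000, k = 2.068; principal scales a = 2.068, b = 1.000.
sin(ω/2) = (a − b)/(a + b) = 1.068/3.068 = 0.3481, so ω = 2 arcsin(0.3481) ≈ 40.7°.

40.7°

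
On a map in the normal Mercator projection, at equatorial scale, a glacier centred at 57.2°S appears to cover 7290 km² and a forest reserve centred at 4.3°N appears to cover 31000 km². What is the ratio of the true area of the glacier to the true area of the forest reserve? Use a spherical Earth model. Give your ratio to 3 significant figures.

On Mercator the areal scale is sec²φ, so true area = apparent × cos²φ.
True area of glacier: 7290 × cos²(57.2°) = 7290 × 0.2934 = 2139 km².
True area of forest reserve: 31000 × cos²(4.3°) = 31000 × 0.9944 = 30830 km².
Ratio = 2139 / 30830 ≈ 0.0694.

0.0694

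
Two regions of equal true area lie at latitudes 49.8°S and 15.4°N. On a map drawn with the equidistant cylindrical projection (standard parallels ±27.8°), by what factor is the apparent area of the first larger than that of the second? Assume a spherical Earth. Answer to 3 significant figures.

The equidistant cylindrical projection with φ₀ = 27.8° has h = 1 (meridians true) and k = cos φ₀ / cos φ along parallels.
Areal scale at 49.8°: h·k = 1.000 × 1.370 = 1.370.
Areal scale at 15.4°: h·k = 1.000 × 0.9175 = 0.9175.
Ratio = 1.370/0.9175 ≈ 1.49.

1.49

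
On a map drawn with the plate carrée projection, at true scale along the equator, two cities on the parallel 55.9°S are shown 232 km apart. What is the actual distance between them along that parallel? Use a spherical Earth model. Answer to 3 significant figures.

130 km

For the equirectangular projection with φ₀ = 0 (plate carrée), h = 1 along meridians and k = sec φ along parallels.
Along the parallel at 55.9°, map distances are exaggerated by k = sec 55.9° = 1.784.
True distance = 232 / 1.784 = 232 × cos 55.9° ≈ 130 km.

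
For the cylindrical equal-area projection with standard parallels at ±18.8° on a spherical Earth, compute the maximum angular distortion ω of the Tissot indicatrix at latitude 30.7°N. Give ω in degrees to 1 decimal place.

A cylindrical equal-area projection with standard parallel φ₀ has meridian scale h = cos φ / cos φ₀ and parallel scale k = cos φ₀ / cos φ (so areas are preserved, h·k = 1).
At 30.7°: h = 0.9083, k = 1.101; principal scales a = 1.101, b = 0.9083.
sin(ω/2) = (a − b)/(a + b) = 0.1926/2.009 = 0.09587, so ω = 2 arcsin(0.09587) ≈ 11.0°.

11.0°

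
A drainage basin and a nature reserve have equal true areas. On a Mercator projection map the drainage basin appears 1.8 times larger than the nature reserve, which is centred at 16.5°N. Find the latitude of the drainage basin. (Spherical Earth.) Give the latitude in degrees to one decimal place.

44.4°

For equal true areas on Mercator, apparent areas scale as sec²φ, so the ratio is cos²φ₂ / cos²φ₁.
cos²φ₂ / cos²φ₁ = 1.8  ⇒  cos φ₁ = cos 16.5° / √1.8 = 0.9588/1.342 = 0.7147.
φ₁ = arccos(0.7147) ≈ 44.4°.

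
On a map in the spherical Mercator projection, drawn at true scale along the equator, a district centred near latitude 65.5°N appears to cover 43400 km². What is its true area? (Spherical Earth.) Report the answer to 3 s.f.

The Mercator projection is conformal; its linear scale factor is the same in every direction and equals sec φ = 1/cos φ.
Areal scale = k² = sec²φ = 1/cos²(65.5°) = 1/0.4147² = 5.815.
True area = apparent / (areal scale) = 43400 / 5.815 ≈ 7460 km².

7460 km²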